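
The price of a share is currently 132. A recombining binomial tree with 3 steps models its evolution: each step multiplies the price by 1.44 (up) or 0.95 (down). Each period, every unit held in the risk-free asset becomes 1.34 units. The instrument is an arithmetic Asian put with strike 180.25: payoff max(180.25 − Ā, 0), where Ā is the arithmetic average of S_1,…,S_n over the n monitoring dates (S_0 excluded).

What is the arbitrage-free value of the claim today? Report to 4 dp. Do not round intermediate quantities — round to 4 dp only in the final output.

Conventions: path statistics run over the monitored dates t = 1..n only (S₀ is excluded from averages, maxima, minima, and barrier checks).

Risk-neutral up-probability p* = (R−d)/(u−d) = (1.34−0.95)/(1.44−0.95) = 0.7959; the claim prices as the p*-weighted sum of path payoffs discounted by R^3.
Enumerate all 2^3 = 8 price paths (U = up ×1.44, D = down ×0.95); each path with k up-moves has probability p*^k·(1−p*)^(3−k).
DDD: Ā=119.2345, payoff=61.0155, prob=0.008500
UDD: Ā=180.7344, payoff=0.0000, prob=0.033149
DUD: Ā=159.1744, payoff=21.0756, prob=0.033149
UUD: Ā=241.2749, payoff=0.0000, prob=0.129283
DDU: Ā=138.6924, payoff=41.5576, prob=0.033149
UDU: Ā=210.2285, payoff=0.0000, prob=0.129283
DUU: Ā=188.6685, payoff=0.0000, prob=0.129283
UUU: Ā=285.9817, payoff=0.0000, prob=0.504203
Price = Σ prob·payoff / R^3 = 2.594880 / 2.406104 = 1.0785

price = 1.0785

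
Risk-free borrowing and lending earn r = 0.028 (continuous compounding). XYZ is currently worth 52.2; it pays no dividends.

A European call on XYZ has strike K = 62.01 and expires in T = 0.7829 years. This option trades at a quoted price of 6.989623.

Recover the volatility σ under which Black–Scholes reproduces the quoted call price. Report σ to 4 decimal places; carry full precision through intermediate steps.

sigma = 0.5430

At σ = 0.5430 the Black–Scholes value reproduces the quote:
σ√T = 0.543·√0.7829 = 0.480455
d₁ = (ln(S/K) + (r+σ²/2)T) / (σ√T) = (ln(52.2/62.01) + (0.028+0.543²/2)·0.7829) / 0.480455 = (-0.172213 + 0.137340) / 0.480455 = -0.072584
d₂ = d₁ − σ√T = -0.072584 − 0.480455 = -0.553039
e^{−rT} = 0.978317
N(d₁) = 0.471069,  N(d₂) = 0.290118
V = S·N(d₁) − K·e^{−rT}·N(d₂) = 24.589782 − 17.600158 = 6.989623 (the observed quote) — the price is monotone increasing in volatility, hence this σ is the only solution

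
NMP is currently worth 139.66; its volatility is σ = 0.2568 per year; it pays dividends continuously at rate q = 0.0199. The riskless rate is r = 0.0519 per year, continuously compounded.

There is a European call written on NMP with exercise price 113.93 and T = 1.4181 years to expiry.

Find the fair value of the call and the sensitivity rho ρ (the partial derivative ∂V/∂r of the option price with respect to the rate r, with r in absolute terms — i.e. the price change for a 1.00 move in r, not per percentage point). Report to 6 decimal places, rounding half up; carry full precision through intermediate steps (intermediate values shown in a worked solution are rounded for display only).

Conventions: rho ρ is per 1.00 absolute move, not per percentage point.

price = 34.195373
ρ = 111.945725

σ√T = 0.2568·√1.4181 = 0.305808
d₁ = (ln(S/K) + (r−q+σ²/2)T) / (σ√T) = (ln(139.66/113.93) + (0.0519−0.0199+0.2568²/2)·1.4181) / 0.305808 = (0.203627 + 0.092138) / 0.305808 = 0.967160
d₂ = d₁ − σ√T = 0.967160 − 0.305808 = 0.661352
e^{−rT} = 0.929044
e^{−qT} = 0.972174
N(d₁) = 0.833268,  N(d₂) = 0.745807
Call price V = S·e^{−qT}·N(d₁) − K·e^{−rT}·N(d₂) = 113.136015 − 78.940642 = 34.195373
ρ = K·T·e^{−rT}·N(d₂) = 111.945725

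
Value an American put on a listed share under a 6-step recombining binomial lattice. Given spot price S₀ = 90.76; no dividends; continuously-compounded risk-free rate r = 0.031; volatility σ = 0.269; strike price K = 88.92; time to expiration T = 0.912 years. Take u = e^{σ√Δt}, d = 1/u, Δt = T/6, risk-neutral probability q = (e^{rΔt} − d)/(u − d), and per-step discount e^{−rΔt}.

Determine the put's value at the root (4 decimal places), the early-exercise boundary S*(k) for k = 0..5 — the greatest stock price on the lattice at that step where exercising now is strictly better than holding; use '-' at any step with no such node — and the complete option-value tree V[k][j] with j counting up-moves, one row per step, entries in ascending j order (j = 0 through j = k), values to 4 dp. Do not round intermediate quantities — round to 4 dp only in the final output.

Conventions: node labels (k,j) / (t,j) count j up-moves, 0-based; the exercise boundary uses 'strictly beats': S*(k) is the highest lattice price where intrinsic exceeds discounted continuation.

price = 7.1368
boundary = - - - 66.2604 73.5869 66.2604
tree:
7.1368
10.9172 3.3677
16.0978 5.7628 0.9687
22.6596 9.5909 1.9322 0.0000
29.2567 15.3331 3.8540 0.0000 0.0000
35.1970 22.6596 7.6872 0.0000 0.0000 0.0000
40.5458 29.2567 15.3331 0.0000 0.0000 0.0000 0.0000

params: Δt=0.15200 u=1.11057 d=0.90044 q=0.49628 e^(-rΔt)=0.99530
t_6 payoffs: 40.5458 29.2567 15.3331 0.0000 0.0000 0.0000 0.0000
t_5: node(5,0) S=53.7230 payoff=35.1970 vs cont=34.7790 → 35.1970 [stop]  node(5,1) S=66.2604 payoff=22.6596 vs cont=22.2416 → 22.6596 [stop]  node(5,2) S=81.7236 payoff=7.1964 vs cont=7.6872 → 7.6872 [wait]  node(5,3) S=100.7955 payoff=0.0000 vs cont=0.0000 → 0.0000 [wait]  node(5,4) S=124.3183 payoff=0.0000 vs cont=0.0000 → 0.0000 [wait]  node(5,5) S=153.3306 payoff=0.0000 vs cont=0.0000 → 0.0000 [wait]  ⇒ S*(5)=66.2604
t_4: node(4,0) S=59.6633 payoff=29.2567 vs cont=28.8387 → 29.2567 [stop]  node(4,1) S=73.5869 payoff=15.3331 vs cont=15.1575 → 15.3331 [stop]  node(4,2) S=90.7600 payoff=0.0000 vs cont=3.8540 → 3.8540 [wait]  node(4,3) S=111.9407 payoff=0.0000 vs cont=0.0000 → 0.0000 [wait]  node(4,4) S=138.0645 payoff=0.0000 vs cont=0.0000 → 0.0000 [wait]  ⇒ S*(4)=73.5869
t_3: node(3,0) S=66.2604 payoff=22.6596 vs cont=22.2416 → 22.6596 [stop]  node(3,1) S=81.7236 payoff=7.1964 vs cont=9.5909 → 9.5909 [wait]  node(3,2) S=100.7955 payoff=0.0000 vs cont=1.9322 → 1.9322 [wait]  node(3,3) S=124.3183 payoff=0.0000 vs cont=0.0000 → 0.0000 [wait]  ⇒ S*(3)=66.2604
t_2: node(2,0) S=73.5869 payoff=15.3331 vs cont=16.0978 → 16.0978 [wait]  node(2,1) S=90.7600 payoff=0.0000 vs cont=5.7628 → 5.7628 [wait]  node(2,2) S=111.9407 payoff=0.0000 vs cont=0.9687 → 0.9687 [wait]  ⇒ S*(2)=-
t_1: node(1,0) S=81.7236 payoff=7.1964 vs cont=10.9172 → 10.9172 [wait]  node(1,1) S=100.7955 payoff=0.0000 vs cont=3.3677 → 3.3677 [wait]  ⇒ S*(1)=-
t_0: node(0,0) S=90.7600 payoff=0.0000 vs cont=7.1368 → 7.1368 [wait]  ⇒ S*(0)=-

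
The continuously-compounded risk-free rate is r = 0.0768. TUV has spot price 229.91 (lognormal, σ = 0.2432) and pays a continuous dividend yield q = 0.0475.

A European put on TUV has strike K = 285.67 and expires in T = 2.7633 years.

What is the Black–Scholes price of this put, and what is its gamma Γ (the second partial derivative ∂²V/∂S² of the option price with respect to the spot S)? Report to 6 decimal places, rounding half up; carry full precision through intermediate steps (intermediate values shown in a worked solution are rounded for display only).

σ√T = 0.2432·√2.7633 = 0.404276
d₁ = (ln(S/K) + (r−q+σ²/2)T) / (σ√T) = (ln(229.91/285.67) + (0.0768−0.0475+0.2432²/2)·2.7633) / 0.404276 = (-0.217149 + 0.162684) / 0.404276 = -0.134723
d₂ = d₁ − σ√T = -0.134723 − 0.404276 = -0.538999
e^{−rT} = 0.808786
e^{−qT} = 0.876993
N(−d₁) = 0.553585,  N(−d₂) = 0.705056
Put price V = K·e^{−rT}·N(−d₂) − S·e^{−qT}·N(−d₁) = 162.900246 − 111.618911 = 51.281335
φ(d₁) = (1/√(2π))·e^{−d₁²/2} = 0.395338
Γ = e^{−qT}·φ(d₁) / (S·σ·√T) = 0.003730

price = 51.281335
Γ = 0.003730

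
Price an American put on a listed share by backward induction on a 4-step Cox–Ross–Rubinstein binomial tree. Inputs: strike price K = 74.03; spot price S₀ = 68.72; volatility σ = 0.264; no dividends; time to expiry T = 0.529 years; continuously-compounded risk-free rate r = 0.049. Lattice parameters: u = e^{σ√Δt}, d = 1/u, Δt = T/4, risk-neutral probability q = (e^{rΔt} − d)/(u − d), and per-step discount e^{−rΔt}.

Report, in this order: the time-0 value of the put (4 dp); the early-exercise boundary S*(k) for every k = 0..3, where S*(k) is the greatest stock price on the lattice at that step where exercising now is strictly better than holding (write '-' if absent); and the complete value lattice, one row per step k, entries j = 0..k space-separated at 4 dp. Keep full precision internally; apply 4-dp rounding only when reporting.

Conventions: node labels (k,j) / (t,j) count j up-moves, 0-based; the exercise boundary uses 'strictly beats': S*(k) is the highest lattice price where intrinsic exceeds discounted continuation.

price = 7.8637
boundary = - - 56.7143 62.4292
tree:
7.8637
11.9582 4.0273
17.3157 6.9596 1.2594
22.5074 11.6008 2.5860 0.0000
27.2239 17.3157 5.3100 0.0000 0.0000

Δt=0.13225  u=1.10077  d=0.90846  q=0.50982  discount=0.99354
step 4 (expiry): payoffs max(K−S,0) = 27.2239 17.3157 5.3100 0.0000 0.0000
step 3: (k=3,j=0): S=51.5226, K−S=22.5074, hold=22.0292 ⇒ V=22.5074 exercise | (k=3,j=1): S=62.4292, K−S=11.6008, hold=11.1226 ⇒ V=11.6008 exercise | (k=3,j=2): S=75.6447, K−S=0.0000, hold=2.5860 ⇒ V=2.5860 continue | (k=3,j=3): S=91.6577, K−S=0.0000, hold=0.0000 ⇒ V=0.0000 continue  boundary S*=62.4292
step 2: (k=2,j=0): S=56.7143, K−S=17.3157, hold=16.8375 ⇒ V=17.3157 exercise | (k=2,j=1): S=68.7200, K−S=5.3100, hold=6.9596 ⇒ V=6.9596 continue | (k=2,j=2): S=83.2671, K−S=0.0000, hold=1.2594 ⇒ V=1.2594 continue  boundary S*=56.7143
step 1: (k=1,j=0): S=62.4292, K−S=11.6008, hold=11.9582 ⇒ V=11.9582 continue | (k=1,j=1): S=75.6447, K−S=0.0000, hold=4.0273 ⇒ V=4.0273 continue  boundary S*=-
step 0: (k=0,j=0): S=68.7200, K−S=5.3100, hold=7.8637 ⇒ V=7.8637 continue  boundary S*=-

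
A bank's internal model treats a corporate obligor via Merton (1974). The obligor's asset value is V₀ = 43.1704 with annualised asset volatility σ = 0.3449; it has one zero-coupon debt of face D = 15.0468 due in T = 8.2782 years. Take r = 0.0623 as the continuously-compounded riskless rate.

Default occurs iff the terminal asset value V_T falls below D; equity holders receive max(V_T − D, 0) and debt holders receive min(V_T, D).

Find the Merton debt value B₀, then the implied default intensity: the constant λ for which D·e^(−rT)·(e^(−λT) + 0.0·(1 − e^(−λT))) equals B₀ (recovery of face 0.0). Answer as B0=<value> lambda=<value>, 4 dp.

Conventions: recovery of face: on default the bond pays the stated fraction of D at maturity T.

B0=8.5508 lambda=0.0060

Equity is a call on the firm's assets struck at D = 15.0468:
d₁ = [ln(V₀/D) + (r + σ²/2)T] / (σ√T)
   = [ln(43.1704/15.0468) + (0.0623 + 0.5·0.3449²)·8.2782] / (0.3449·√8.2782)
   = [1.053990 + 1.008103] / 0.992341 = 2.078007
d₂ = d₁ − σ√T = 2.078007 − 0.992341 = 1.085665
N(d₁) = 0.981146,  N(d₂) = 0.861186,  e^(−rT) = 0.597063
E₀ = V₀·N(d₁) − D·e^(−rT)·N(d₂)
   = 43.1704·0.981146 − 15.0468·0.597063·0.861186 = 34.619641
B₀ = V₀ − E₀ = 43.1704 − 34.619641 = 8.550759
e^(−λT) = (B₀·e^(rT)/D − 0)/(1 − 0) = (8.5508·1.674864/15.0468 − 0)/1 = 0.95179211
λ = −ln(0.95179211)/8.2782 = 0.005969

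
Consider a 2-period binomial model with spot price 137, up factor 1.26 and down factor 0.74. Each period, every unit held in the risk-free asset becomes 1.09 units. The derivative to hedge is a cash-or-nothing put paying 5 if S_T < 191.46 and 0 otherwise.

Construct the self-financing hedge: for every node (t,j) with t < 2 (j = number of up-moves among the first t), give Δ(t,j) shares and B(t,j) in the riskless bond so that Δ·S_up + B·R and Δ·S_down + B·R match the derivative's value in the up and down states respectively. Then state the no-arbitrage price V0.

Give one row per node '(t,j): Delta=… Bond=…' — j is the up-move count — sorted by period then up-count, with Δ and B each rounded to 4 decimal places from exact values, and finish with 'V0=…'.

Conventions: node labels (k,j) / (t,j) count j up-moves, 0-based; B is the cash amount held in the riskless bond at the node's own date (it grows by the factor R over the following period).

(0,0): Delta=-0.0433 Bond=8.2394
(1,0): Delta=0.0000 Bond=4.5872
(1,1): Delta=-0.0557 Bond=11.1150
V0=2.3019

Under the risk-neutral measure, an up-move has probability p* = (R−d)/(u−d) = 0.6731 and values discount at R = 1.09.
At maturity the claim pays: V(2,0)=5.0000, V(2,1)=5.0000, V(2,2)=0.0000
  t=1,j=0: stock 101.3800 → up 127.7388 (V=5.0000), down 75.0212 (V=5.0000). Price 4.5872; hedge Δ=0.0000, bond B=4.5872.
  t=1,j=1: stock 172.6200 → up 217.5012 (V=0.0000), down 127.7388 (V=5.0000). Price 1.4996; hedge Δ=-0.0557, bond B=11.1150.
  t=0,j=0: stock 137.0000 → up 172.6200 (V=1.4996), down 101.3800 (V=4.5872). Price 2.3019; hedge Δ=-0.0433, bond B=8.2394.
Check: Δ(0,0)·S0 + B(0,0) = 2.3019 = V0.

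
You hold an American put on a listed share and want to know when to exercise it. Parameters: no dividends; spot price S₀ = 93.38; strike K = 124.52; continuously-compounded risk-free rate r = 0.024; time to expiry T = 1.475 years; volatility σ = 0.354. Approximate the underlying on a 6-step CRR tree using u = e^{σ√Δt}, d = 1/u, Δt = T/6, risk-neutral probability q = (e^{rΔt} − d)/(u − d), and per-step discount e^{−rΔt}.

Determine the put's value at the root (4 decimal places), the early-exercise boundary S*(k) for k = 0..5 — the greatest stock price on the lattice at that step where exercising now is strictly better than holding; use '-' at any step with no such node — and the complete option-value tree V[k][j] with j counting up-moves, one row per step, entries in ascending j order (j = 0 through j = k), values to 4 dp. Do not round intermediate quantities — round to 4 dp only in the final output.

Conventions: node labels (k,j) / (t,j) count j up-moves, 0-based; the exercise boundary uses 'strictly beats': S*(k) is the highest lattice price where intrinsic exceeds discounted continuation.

price = 35.7152
boundary = - - 65.7355 78.3478 65.7355 78.3478
tree:
35.7152
46.7506 23.8668
58.7845 33.9280 12.9557
69.3665 46.1722 20.7106 4.4777
78.2450 58.7845 31.8607 8.5469 0.0000
85.6943 69.3665 46.1722 16.3141 0.0000 0.0000
91.9444 78.2450 58.7845 31.1400 0.0000 0.0000 0.0000

params: Δt=0.24583 u=1.19186 d=0.83902 q=0.47300 e^(-rΔt)=0.99412
t_6 payoffs: 91.9444 78.2450 58.7845 31.1400 0.0000 0.0000 0.0000
t_5: node(5,0) S=38.8257 payoff=85.6943 vs cont=84.9618 → 85.6943 [stop]  node(5,1) S=55.1535 payoff=69.3665 vs cont=68.6340 → 69.3665 [stop]  node(5,2) S=78.3478 payoff=46.1722 vs cont=45.4397 → 46.1722 [stop]  node(5,3) S=111.2963 payoff=13.2237 vs cont=16.3141 → 16.3141 [wait]  node(5,4) S=158.1009 payoff=0.0000 vs cont=0.0000 → 0.0000 [wait]  node(5,5) S=224.5888 payoff=0.0000 vs cont=0.0000 → 0.0000 [wait]  ⇒ S*(5)=78.3478
t_4: node(4,0) S=46.2750 payoff=78.2450 vs cont=77.5125 → 78.2450 [stop]  node(4,1) S=65.7355 payoff=58.7845 vs cont=58.0520 → 58.7845 [stop]  node(4,2) S=93.3800 payoff=31.1400 vs cont=31.8607 → 31.8607 [wait]  node(4,3) S=132.6501 payoff=0.0000 vs cont=8.5469 → 8.5469 [wait]  node(4,4) S=188.4349 payoff=0.0000 vs cont=0.0000 → 0.0000 [wait]  ⇒ S*(4)=65.7355
t_3: node(3,0) S=55.1535 payoff=69.3665 vs cont=68.6340 → 69.3665 [stop]  node(3,1) S=78.3478 payoff=46.1722 vs cont=45.7785 → 46.1722 [stop]  node(3,2) S=111.2963 payoff=13.2237 vs cont=20.7106 → 20.7106 [wait]  node(3,3) S=158.1009 payoff=0.0000 vs cont=4.4777 → 4.4777 [wait]  ⇒ S*(3)=78.3478
t_2: node(2,0) S=65.7355 payoff=58.7845 vs cont=58.0520 → 58.7845 [stop]  node(2,1) S=93.3800 payoff=31.1400 vs cont=33.9280 → 33.9280 [wait]  node(2,2) S=132.6501 payoff=0.0000 vs cont=12.9557 → 12.9557 [wait]  ⇒ S*(2)=65.7355
t_1: node(1,0) S=78.3478 payoff=46.1722 vs cont=46.7506 → 46.7506 [wait]  node(1,1) S=111.2963 payoff=13.2237 vs cont=23.8668 → 23.8668 [wait]  ⇒ S*(1)=-
t_0: node(0,0) S=93.3800 payoff=31.1400 vs cont=35.7152 → 35.7152 [wait]  ⇒ S*(0)=-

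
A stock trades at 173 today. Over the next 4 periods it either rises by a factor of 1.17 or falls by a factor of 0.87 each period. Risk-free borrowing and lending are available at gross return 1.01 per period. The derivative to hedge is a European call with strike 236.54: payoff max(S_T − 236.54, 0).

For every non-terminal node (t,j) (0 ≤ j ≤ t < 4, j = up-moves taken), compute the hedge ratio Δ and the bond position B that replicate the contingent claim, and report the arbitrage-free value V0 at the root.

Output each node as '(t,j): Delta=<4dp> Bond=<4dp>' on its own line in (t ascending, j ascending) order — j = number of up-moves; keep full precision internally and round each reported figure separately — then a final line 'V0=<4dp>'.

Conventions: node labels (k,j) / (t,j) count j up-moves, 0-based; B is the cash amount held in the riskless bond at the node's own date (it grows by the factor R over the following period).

(0,0): Delta=0.1874 Bond=-27.4895
(1,0): Delta=0.0214 Bond=-2.7699
(1,1): Delta=0.3286 Bond=-56.3294
(2,0): Delta=0.0000 Bond=0.0000
(2,1): Delta=0.0395 Bond=-5.9949
(2,2): Delta=0.5742 Bond=-115.0616
(3,0): Delta=0.0000 Bond=0.0000
(3,1): Delta=0.0000 Bond=0.0000
(3,2): Delta=0.0731 Bond=-12.9747
(3,3): Delta=1.0000 Bond=-234.1980
V0=4.9359

Under the risk-neutral measure, an up-move has probability p* = (R−d)/(u−d) = 0.4667 and values discount at R = 1.01.
At maturity the claim pays: V(4,0)=0.0000, V(4,1)=0.0000, V(4,2)=0.0000, V(4,3)=4.5188, V(4,4)=87.6425
Node (3,0) S=113.9210: V=(p*·0.0000+(1−p*)·0.0000)/1.01=0.0000; Δ=(0.0000−0.0000)/(133.2876−99.1113)=0.0000; B=V−Δ·S=0.0000
Node (3,1) S=153.2041: V=(p*·0.0000+(1−p*)·0.0000)/1.01=0.0000; Δ=(0.0000−0.0000)/(179.2488−133.2876)=0.0000; B=V−Δ·S=0.0000
Node (3,2) S=206.0331: V=(p*·4.5188+(1−p*)·0.0000)/1.01=2.0879; Δ=(4.5188−0.0000)/(241.0588−179.2488)=0.0731; B=V−Δ·S=-12.9747
Node (3,3) S=277.0790: V=(p*·87.6425+(1−p*)·4.5188)/1.01=42.8810; Δ=(87.6425−4.5188)/(324.1825−241.0588)=1.0000; B=V−Δ·S=-234.1980
Node (2,0) S=130.9437: V=(p*·0.0000+(1−p*)·0.0000)/1.01=0.0000; Δ=(0.0000−0.0000)/(153.2041−113.9210)=0.0000; B=V−Δ·S=0.0000
Node (2,1) S=176.0967: V=(p*·2.0879+(1−p*)·0.0000)/1.01=0.9647; Δ=(2.0879−0.0000)/(206.0331−153.2041)=0.0395; B=V−Δ·S=-5.9949
Node (2,2) S=236.8197: V=(p*·42.8810+(1−p*)·2.0879)/1.01=20.9155; Δ=(42.8810−2.0879)/(277.0790−206.0331)=0.5742; B=V−Δ·S=-115.0616
Node (1,0) S=150.5100: V=(p*·0.9647+(1−p*)·0.0000)/1.01=0.4457; Δ=(0.9647−0.0000)/(176.0967−130.9437)=0.0214; B=V−Δ·S=-2.7699
Node (1,1) S=202.4100: V=(p*·20.9155+(1−p*)·0.9647)/1.01=10.1734; Δ=(20.9155−0.9647)/(236.8197−176.0967)=0.3286; B=V−Δ·S=-56.3294
Node (0,0) S=173.0000: V=(p*·10.1734+(1−p*)·0.4457)/1.01=4.9359; Δ=(10.1734−0.4457)/(202.4100−150.5100)=0.1874; B=V−Δ·S=-27.4895
Check: Δ(0,0)·S0 + B(0,0) = 4.9359 = V0.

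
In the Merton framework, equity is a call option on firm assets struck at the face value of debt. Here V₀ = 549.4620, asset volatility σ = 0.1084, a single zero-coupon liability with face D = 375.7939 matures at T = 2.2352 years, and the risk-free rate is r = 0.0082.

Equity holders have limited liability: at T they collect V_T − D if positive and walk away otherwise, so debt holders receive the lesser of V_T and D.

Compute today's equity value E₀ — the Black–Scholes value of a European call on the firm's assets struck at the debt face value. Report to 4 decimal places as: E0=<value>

Equity is a call on the firm's assets struck at D = 375.7939:
d₁ = [ln(V₀/D) + (r + σ²/2)T] / (σ√T)
   = [ln(549.4620/375.7939) + (0.0082 + 0.5·0.1084²)·2.2352] / (0.1084·√2.2352)
   = [0.379899 + 0.031461] / 0.162064 = 2.538250
d₂ = d₁ − σ√T = 2.538250 − 0.162064 = 2.376186
N(d₁) = 0.994430,  N(d₂) = 0.991254,  e^(−rT) = 0.981838
E₀ = V₀·N(d₁) − D·e^(−rT)·N(d₂)
   = 549.4620·0.994430 − 375.7939·0.981838·0.991254 = 180.659543

E0=180.6595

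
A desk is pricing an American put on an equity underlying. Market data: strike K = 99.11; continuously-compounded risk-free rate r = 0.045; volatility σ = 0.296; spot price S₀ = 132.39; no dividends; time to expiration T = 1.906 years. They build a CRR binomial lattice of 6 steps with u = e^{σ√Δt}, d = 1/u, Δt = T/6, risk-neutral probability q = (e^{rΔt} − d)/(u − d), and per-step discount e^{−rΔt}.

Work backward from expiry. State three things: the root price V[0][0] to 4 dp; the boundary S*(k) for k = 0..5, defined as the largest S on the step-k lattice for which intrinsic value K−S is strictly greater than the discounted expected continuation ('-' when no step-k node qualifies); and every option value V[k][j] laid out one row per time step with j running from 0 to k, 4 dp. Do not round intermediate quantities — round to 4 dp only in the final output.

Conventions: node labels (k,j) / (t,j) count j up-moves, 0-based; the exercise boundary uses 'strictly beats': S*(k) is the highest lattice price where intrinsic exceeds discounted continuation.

Δt=0.31767  u=1.18155  d=0.84634  q=0.50134  discount=0.98581
step 6 (expiry): payoffs max(K−S,0) = 50.4545 31.1835 4.2796 0.0000 0.0000 0.0000 0.0000
step 5: (k=5,j=0): S=57.4891, K−S=41.6209, hold=40.2142 ⇒ V=41.6209 exercise | (k=5,j=1): S=80.2589, K−S=18.8511, hold=17.4444 ⇒ V=18.8511 exercise | (k=5,j=2): S=112.0473, K−S=0.0000, hold=2.1038 ⇒ V=2.1038 continue | (k=5,j=3): S=156.4261, K−S=0.0000, hold=0.0000 ⇒ V=0.0000 continue | (k=5,j=4): S=218.3820, K−S=0.0000, hold=0.0000 ⇒ V=0.0000 continue | (k=5,j=5): S=304.8771, K−S=0.0000, hold=0.0000 ⇒ V=0.0000 continue  boundary S*=80.2589
step 4: (k=4,j=0): S=67.9265, K−S=31.1835, hold=29.7768 ⇒ V=31.1835 exercise | (k=4,j=1): S=94.8304, K−S=4.2796, hold=10.3066 ⇒ V=10.3066 continue | (k=4,j=2): S=132.3900, K−S=0.0000, hold=1.0342 ⇒ V=1.0342 continue | (k=4,j=3): S=184.8260, K−S=0.0000, hold=0.0000 ⇒ V=0.0000 continue | (k=4,j=4): S=258.0304, K−S=0.0000, hold=0.0000 ⇒ V=0.0000 continue  boundary S*=67.9265
step 3: (k=3,j=0): S=80.2589, K−S=18.8511, hold=20.4230 ⇒ V=20.4230 continue | (k=3,j=1): S=112.0473, K−S=0.0000, hold=5.5777 ⇒ V=5.5777 continue | (k=3,j=2): S=156.4261, K−S=0.0000, hold=0.5084 ⇒ V=0.5084 continue | (k=3,j=3): S=218.3820, K−S=0.0000, hold=0.0000 ⇒ V=0.0000 continue  boundary S*=-
step 2: (k=2,j=0): S=94.8304, K−S=4.2796, hold=12.7962 ⇒ V=12.7962 continue | (k=2,j=1): S=132.3900, K−S=0.0000, hold=2.9931 ⇒ V=2.9931 continue | (k=2,j=2): S=184.8260, K−S=0.0000, hold=0.2499 ⇒ V=0.2499 continue  boundary S*=-
step 1: (k=1,j=0): S=112.0473, K−S=0.0000, hold=7.7697 ⇒ V=7.7697 continue | (k=1,j=1): S=156.4261, K−S=0.0000, hold=1.5949 ⇒ V=1.5949 continue  boundary S*=-
step 0: (k=0,j=0): S=132.3900, K−S=0.0000, hold=4.6077 ⇒ V=4.6077 continue  boundary S*=-

price = 4.6077
boundary = - - - - 67.9265 80.2589
tree:
4.6077
7.7697 1.5949
12.7962 2.9931 0.2499
20.4230 5.5777 0.5084 0.0000
31.1835 10.3066 1.0342 0.0000 0.0000
41.6209 18.8511 2.1038 0.0000 0.0000 0.0000
50.4545 31.1835 4.2796 0.0000 0.0000 0.0000 0.0000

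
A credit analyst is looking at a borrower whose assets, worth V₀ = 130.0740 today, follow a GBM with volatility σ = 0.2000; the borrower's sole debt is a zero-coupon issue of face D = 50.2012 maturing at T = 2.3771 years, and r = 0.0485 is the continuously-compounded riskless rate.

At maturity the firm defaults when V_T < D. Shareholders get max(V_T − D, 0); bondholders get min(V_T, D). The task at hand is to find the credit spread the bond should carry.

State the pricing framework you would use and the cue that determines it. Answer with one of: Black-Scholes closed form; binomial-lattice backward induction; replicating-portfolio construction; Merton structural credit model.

framework: Merton structural credit model

Key observation: the data describe a firm's assets (V₀ = 130.0740, GBM) and a single zero-coupon debt of face 50.2012, so credit quantities follow from equity-as-call in the structural model.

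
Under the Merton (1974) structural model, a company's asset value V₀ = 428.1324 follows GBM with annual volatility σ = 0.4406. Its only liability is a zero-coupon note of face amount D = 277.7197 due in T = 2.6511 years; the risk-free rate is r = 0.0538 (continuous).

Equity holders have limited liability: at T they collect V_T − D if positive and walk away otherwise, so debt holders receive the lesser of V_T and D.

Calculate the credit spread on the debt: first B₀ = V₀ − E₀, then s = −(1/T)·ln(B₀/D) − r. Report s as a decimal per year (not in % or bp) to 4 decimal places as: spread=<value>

spread=0.0441

Apply the equity-as-call identities (strike 277.7197, horizon 2.6511 years):
d₁ = [ln(V₀/D) + (r + σ²/2)T] / (σ√T)
   = [ln(428.1324/277.7197) + (0.0538 + 0.5·0.4406²)·2.6511] / (0.4406·√2.6511)
   = [0.432820 + 0.399956] / 0.717394 = 1.160836
d₂ = d₁ − σ√T = 1.160836 − 0.717394 = 0.443442
N(d₁) = 0.877146,  N(d₂) = 0.671277,  e^(−rT) = 0.867076
E₀ = V₀·N(d₁) − D·e^(−rT)·N(d₂)
   = 428.1324·0.877146 − 277.7197·0.867076·0.671277 = 213.888315
B₀ = V₀ − E₀ = 428.1324 − 213.888315 = 214.244085
spread = −(1/T)·ln(B₀/D) − r = −(1/2.6511)·ln(214.244085/277.7197) − 0.0538 = 0.04408253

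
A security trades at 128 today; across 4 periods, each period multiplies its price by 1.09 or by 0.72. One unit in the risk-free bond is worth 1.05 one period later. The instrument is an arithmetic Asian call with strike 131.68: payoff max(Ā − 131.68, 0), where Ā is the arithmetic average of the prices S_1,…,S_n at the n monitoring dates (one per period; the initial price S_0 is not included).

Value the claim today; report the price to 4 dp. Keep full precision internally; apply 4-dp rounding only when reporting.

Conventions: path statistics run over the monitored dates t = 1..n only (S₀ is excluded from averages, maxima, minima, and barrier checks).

price = 15.2769

Risk-neutral up-probability p* = (R−d)/(u−d) = (1.05−0.72)/(1.09−0.72) = 0.8919; the claim prices as the p*-weighted sum of path payoffs discounted by R^4.
Enumerate all 2^4 = 16 price paths (U = up ×1.09, D = down ×0.72); each path with k up-moves has probability p*^k·(1−p*)^(4−k).
DDDD: Ā=60.1724, payoff=0.0000, prob=0.000137
UDDD: Ā=91.0943, payoff=0.0000, prob=0.001127
DUDD: Ā=79.2543, payoff=0.0000, prob=0.001127
UUDD: Ā=119.9822, payoff=0.0000, prob=0.009297
DDUD: Ā=70.7295, payoff=0.0000, prob=0.001127
UDUD: Ā=107.0766, payoff=0.0000, prob=0.009297
DUUD: Ā=95.2366, payoff=0.0000, prob=0.009297
UUUD: Ā=144.1776, payoff=12.4976, prob=0.076700
DDDU: Ā=64.5916, payoff=0.0000, prob=0.001127
UDDU: Ā=97.7845, payoff=0.0000, prob=0.009297
DUDU: Ā=85.9445, payoff=0.0000, prob=0.009297
UUDU: Ā=130.1105, payoff=0.0000, prob=0.076700
DDUU: Ā=77.4197, payoff=0.0000, prob=0.009297
UDUU: Ā=117.2049, payoff=0.0000, prob=0.076700
DUUU: Ā=105.3649, payoff=0.0000, prob=0.076700
UUUU: Ā=159.5107, payoff=27.8307, prob=0.632774
Price = Σ prob·payoff / R^4 = 18.569143 / 1.215506 = 15.2769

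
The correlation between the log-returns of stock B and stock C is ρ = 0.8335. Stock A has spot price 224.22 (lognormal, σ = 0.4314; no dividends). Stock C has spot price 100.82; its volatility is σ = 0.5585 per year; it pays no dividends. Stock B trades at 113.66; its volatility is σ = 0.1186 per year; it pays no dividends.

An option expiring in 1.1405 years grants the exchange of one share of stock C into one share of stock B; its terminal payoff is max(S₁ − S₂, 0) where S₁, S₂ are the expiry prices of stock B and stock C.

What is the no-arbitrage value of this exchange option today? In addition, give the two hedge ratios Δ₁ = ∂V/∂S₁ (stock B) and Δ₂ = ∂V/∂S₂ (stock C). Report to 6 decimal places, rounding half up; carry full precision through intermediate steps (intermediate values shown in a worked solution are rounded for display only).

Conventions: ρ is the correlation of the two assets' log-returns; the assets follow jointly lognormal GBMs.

exchange price = 28.015342
Δ1 = 0.687820
Δ2 = -0.497543

σ_eff = √(σ₁² + σ₂² − 2ρσ₁σ₂) = √(0.1186² + 0.5585² − 2·0.8335·0.1186·0.5585) = 0.464294
d₁ = (ln(S₁/S₂) + (q₂ − q₁ + σ_eff²/2)T) / (σ_eff√T) = (ln(113.66/100.82) + (0.0 − 0.0 + 0.107785)·1.1405) / 0.495839 = 0.489681
d₂ = d₁ − σ_eff√T = 0.489681 − 0.495839 = -0.006158
N(d₁) = 0.687820,  N(d₂) = 0.497543
V = S₁·e^{−q₁T}·N(d₁) − S₂·e^{−q₂T}·N(d₂) = 78.177642 − 50.162300 = 28.015342
Key observation: no risk-free rate is needed — with the second asset as numeraire the exchange option is a call on the ratio S₁/S₂, and r cancels out of the value.
Δ₁ = e^{−q₁T}·N(d₁) = 0.687820;  Δ₂ = −e^{−q₂T}·N(d₂) = -0.497543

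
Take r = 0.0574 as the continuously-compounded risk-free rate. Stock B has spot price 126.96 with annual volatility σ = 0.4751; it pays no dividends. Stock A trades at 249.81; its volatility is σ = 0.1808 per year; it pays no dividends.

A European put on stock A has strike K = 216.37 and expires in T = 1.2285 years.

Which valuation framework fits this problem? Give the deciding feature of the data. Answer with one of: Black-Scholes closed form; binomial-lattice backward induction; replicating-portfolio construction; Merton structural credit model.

Key observation: the strike-216.37 put on stock A is European-exercise on a continuously-modelled lognormal underlying, so its value is a single closed-form evaluation.

framework: Black-Scholes closed form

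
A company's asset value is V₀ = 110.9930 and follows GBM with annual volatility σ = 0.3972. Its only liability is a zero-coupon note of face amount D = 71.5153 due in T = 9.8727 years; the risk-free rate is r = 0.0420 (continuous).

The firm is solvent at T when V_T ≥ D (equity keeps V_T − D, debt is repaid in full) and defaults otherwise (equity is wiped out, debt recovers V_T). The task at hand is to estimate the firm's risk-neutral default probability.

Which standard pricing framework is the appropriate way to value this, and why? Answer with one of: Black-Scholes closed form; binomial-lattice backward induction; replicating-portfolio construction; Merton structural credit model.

Key observation: a levered firm with one bullet debt due at 9.8727 years is the canonical structural-credit setup: equity is a call on the firm's assets struck at the face value.

framework: Merton structural credit model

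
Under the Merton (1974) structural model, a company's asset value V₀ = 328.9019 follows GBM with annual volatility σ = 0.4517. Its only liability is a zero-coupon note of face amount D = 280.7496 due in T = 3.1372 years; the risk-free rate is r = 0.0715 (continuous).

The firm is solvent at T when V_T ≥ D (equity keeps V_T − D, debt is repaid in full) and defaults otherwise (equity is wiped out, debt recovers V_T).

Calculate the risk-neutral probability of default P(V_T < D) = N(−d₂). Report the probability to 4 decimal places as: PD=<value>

Apply the equity-as-call identities (strike 280.7496, horizon 3.1372 years):
d₁ = [ln(V₀/D) + (r + σ²/2)T] / (σ√T)
   = [ln(328.9019/280.7496) + (0.0715 + 0.5·0.4517²)·3.1372] / (0.4517·√3.1372)
   = [0.158296 + 0.544356] / 0.800057 = 0.878252
d₂ = d₁ − σ√T = 0.878252 − 0.800057 = 0.078195
risk-neutral PD = N(−d₂) = N(-0.078195) = 0.468837

PD=0.4688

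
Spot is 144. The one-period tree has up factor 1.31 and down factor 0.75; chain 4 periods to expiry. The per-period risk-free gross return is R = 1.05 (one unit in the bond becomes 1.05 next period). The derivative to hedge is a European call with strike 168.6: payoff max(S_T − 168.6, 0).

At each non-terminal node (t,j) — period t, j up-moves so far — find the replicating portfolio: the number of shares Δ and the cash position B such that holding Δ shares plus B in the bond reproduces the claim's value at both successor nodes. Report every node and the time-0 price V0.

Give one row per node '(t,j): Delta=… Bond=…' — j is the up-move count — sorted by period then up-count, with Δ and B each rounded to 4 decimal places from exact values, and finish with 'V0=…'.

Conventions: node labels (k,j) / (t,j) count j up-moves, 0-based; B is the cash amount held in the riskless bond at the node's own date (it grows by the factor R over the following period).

Arbitrage-free pricing uses the up-move probability p* = (R−d)/(u−d) = 0.5357, discounting each step at R = 1.05.
Expiry values: V(4,0)=0.0000, V(4,1)=0.0000, V(4,2)=0.0000, V(4,3)=74.1938, V(4,4)=255.4799
Node (3,0) S=60.7500: V=(p*·0.0000+(1−p*)·0.0000)/1.05=0.0000; Δ=(0.0000−0.0000)/(79.5825−45.5625)=0.0000; B=V−Δ·S=0.0000
Node (3,1) S=106.1100: V=(p*·0.0000+(1−p*)·0.0000)/1.05=0.0000; Δ=(0.0000−0.0000)/(139.0041−79.5825)=0.0000; B=V−Δ·S=0.0000
Node (3,2) S=185.3388: V=(p*·74.1938+(1−p*)·0.0000)/1.05=37.8540; Δ=(74.1938−0.0000)/(242.7938−139.0041)=0.7148; B=V−Δ·S=-94.6350
Node (3,3) S=323.7251: V=(p*·255.4799+(1−p*)·74.1938)/1.05=163.1537; Δ=(255.4799−74.1938)/(424.0799−242.7938)=1.0000; B=V−Δ·S=-160.5714
Node (2,0) S=81.0000: V=(p*·0.0000+(1−p*)·0.0000)/1.05=0.0000; Δ=(0.0000−0.0000)/(106.1100−60.7500)=0.0000; B=V−Δ·S=0.0000
Node (2,1) S=141.4800: V=(p*·37.8540+(1−p*)·0.0000)/1.05=19.3133; Δ=(37.8540−0.0000)/(185.3388−106.1100)=0.4778; B=V−Δ·S=-48.2832
Node (2,2) S=247.1184: V=(p*·163.1537+(1−p*)·37.8540)/1.05=99.9798; Δ=(163.1537−37.8540)/(323.7251−185.3388)=0.9054; B=V−Δ·S=-123.7696
Node (1,0) S=108.0000: V=(p*·19.3133+(1−p*)·0.0000)/1.05=9.8537; Δ=(19.3133−0.0000)/(141.4800−81.0000)=0.3193; B=V−Δ·S=-24.6343
Node (1,1) S=188.6400: V=(p*·99.9798+(1−p*)·19.3133)/1.05=59.5500; Δ=(99.9798−19.3133)/(247.1184−141.4800)=0.7636; B=V−Δ·S=-84.4974
Node (0,0) S=144.0000: V=(p*·59.5500+(1−p*)·9.8537)/1.05=34.7397; Δ=(59.5500−9.8537)/(188.6400−108.0000)=0.6163; B=V−Δ·S=-54.0036
Check: Δ(0,0)·S0 + B(0,0) = 34.7397 = V0.

(0,0): Delta=0.6163 Bond=-54.0036
(1,0): Delta=0.3193 Bond=-24.6343
(1,1): Delta=0.7636 Bond=-84.4974
(2,0): Delta=0.0000 Bond=0.0000
(2,1): Delta=0.4778 Bond=-48.2832
(2,2): Delta=0.9054 Bond=-123.7696
(3,0): Delta=0.0000 Bond=0.0000
(3,1): Delta=0.0000 Bond=0.0000
(3,2): Delta=0.7148 Bond=-94.6350
(3,3): Delta=1.0000 Bond=-160.5714
V0=34.7397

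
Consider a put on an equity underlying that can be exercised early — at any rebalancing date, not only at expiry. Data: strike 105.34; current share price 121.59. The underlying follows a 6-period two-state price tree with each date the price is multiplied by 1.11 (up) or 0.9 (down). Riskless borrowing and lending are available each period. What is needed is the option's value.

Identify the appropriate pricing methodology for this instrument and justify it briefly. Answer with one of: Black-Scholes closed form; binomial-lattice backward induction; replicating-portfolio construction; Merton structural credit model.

Key observation: an American put (K = 105.34, S₀ = 121.59) on a 6-date tree has no closed form — the optimal stopping decision is embedded and must be resolved recursively from expiry.

framework: binomial-lattice backward induction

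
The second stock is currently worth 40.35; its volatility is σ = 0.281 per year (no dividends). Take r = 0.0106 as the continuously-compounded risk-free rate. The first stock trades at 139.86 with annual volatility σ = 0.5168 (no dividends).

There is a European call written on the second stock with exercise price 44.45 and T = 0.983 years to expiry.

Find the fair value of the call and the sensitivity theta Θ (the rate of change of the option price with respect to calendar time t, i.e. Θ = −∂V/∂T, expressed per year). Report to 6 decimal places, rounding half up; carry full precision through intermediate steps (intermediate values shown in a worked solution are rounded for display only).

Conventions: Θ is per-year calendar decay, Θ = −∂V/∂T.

σ√T = 0.281·√0.983 = 0.278601
d₁ = (ln(S/K) + (r+σ²/2)T) / (σ√T) = (ln(40.35/44.45) + (0.0106+0.281²/2)·0.983) / 0.278601 = (-0.096774 + 0.049229) / 0.278601 = -0.170654
d₂ = d₁ − σ√T = -0.170654 − 0.278601 = -0.449255
e^{−rT} = 0.989634
N(d₁) = 0.432248,  N(d₂) = 0.326624
Call price V = S·N(d₁) − K·e^{−rT}·N(d₂) = 17.441203 − 14.367932 = 3.073271
φ(d₁) = (1/√(2π))·e^{−d₁²/2} = 0.393175
Θ = −S·φ(d₁)·σ/(2√T) − r·K·e^{−rT}·N(d₂) = −2.248170 − 0.152300 = -2.400471

price = 3.073271
Θ = -2.400471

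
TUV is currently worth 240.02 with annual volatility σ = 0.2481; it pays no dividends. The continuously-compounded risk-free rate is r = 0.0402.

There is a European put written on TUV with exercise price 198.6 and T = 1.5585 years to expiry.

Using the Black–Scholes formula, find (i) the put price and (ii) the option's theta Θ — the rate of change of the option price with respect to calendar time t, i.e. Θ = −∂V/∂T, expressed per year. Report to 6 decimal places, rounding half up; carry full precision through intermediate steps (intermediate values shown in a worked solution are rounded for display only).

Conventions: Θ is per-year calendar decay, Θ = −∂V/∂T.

σ√T = 0.2481·√1.5585 = 0.309728
d₁ = (ln(S/K) + (r+σ²/2)T) / (σ√T) = (ln(240.02/198.6) + (0.0402+0.2481²/2)·1.5585) / 0.309728 = (0.189430 + 0.110617) / 0.309728 = 0.968744
d₂ = d₁ − σ√T = 0.968744 − 0.309728 = 0.659016
e^{−rT} = 0.939271
N(−d₁) = 0.166337,  N(−d₂) = 0.254943
Put price V = K·e^{−rT}·N(−d₂) − S·N(−d₁) = 47.556802 − 39.924095 = 7.632708
φ(d₁) = (1/√(2π))·e^{−d₁²/2} = 0.249531
Θ = −S·φ(d₁)·σ/(2√T) + r·K·e^{−rT}·N(−d₂) = −5.951356 + 1.911783 = -4.039572

price = 7.632708
Θ = -4.039572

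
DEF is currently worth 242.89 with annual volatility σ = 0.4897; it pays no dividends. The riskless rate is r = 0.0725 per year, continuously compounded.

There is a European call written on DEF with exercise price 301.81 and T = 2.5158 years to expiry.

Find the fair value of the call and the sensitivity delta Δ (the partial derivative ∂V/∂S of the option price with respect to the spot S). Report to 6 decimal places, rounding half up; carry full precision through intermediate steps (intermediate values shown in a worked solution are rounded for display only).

price = 70.485205
Δ = 0.634414

σ√T = 0.4897·√2.5158 = 0.776727
d₁ = (ln(S/K) + (r+σ²/2)T) / (σ√T) = (ln(242.89/301.81) + (0.0725+0.4897²/2)·2.5158) / 0.776727 = (-0.217189 + 0.484048) / 0.776727 = 0.343568
d₂ = d₁ − σ√T = 0.343568 − 0.776727 = -0.433158
e^{−rT} = 0.833272
N(d₁) = 0.634414,  N(d₂) = 0.332450
Call price V = S·N(d₁) − K·e^{−rT}·N(d₂) = 154.092935 − 83.607730 = 70.485205
Δ = N(d₁) = 0.634414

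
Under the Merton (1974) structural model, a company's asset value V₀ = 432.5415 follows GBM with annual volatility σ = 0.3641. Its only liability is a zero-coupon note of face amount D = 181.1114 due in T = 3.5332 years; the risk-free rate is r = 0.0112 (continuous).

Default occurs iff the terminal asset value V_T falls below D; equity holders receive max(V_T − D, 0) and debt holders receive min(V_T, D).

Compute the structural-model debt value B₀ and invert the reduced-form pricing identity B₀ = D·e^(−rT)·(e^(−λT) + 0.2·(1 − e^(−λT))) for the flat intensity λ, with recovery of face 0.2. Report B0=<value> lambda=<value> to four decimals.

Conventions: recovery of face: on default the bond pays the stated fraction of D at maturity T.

Equity is a call on the firm's assets struck at D = 181.1114:
d₁ = [ln(V₀/D) + (r + σ²/2)T] / (σ√T)
   = [ln(432.5415/181.1114) + (0.0112 + 0.5·0.3641²)·3.5332] / (0.3641·√3.5332)
   = [0.870566 + 0.273768] / 0.684392 = 1.672045
d₂ = d₁ − σ√T = 1.672045 − 0.684392 = 0.987653
N(d₁) = 0.952742,  N(d₂) = 0.838339,  e^(−rT) = 0.961201
E₀ = V₀·N(d₁) − D·e^(−rT)·N(d₂)
   = 432.5415·0.952742 − 181.1114·0.961201·0.838339 = 266.158842
B₀ = V₀ − E₀ = 432.5415 − 266.158842 = 166.382658
e^(−λT) = (B₀·e^(rT)/D − 0.2)/(1 − 0.2) = (166.3827·1.040365/181.1114 − 0.2)/0.8 = 0.94469824
λ = −ln(0.94469824)/3.5332 = 0.016101

B0=166.3827 lambda=0.0161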